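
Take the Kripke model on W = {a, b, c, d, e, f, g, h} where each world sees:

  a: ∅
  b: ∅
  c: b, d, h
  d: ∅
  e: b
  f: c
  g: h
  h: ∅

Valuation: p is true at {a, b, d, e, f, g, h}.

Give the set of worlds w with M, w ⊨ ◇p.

a: no successors, so ◇p fails. ✗
b: no successors, so ◇p fails. ✗
c: successors {b, d, h}; p there: b:T, d:T, h:T. ✓
d: no successors, so ◇p fails. ✗
e: successors {b}; p there: b:T. ✓
f: successors {c}; p there: c:F. ✗
g: successors {h}; p there: h:T. ✓
h: no successors, so ◇p fails. ✗

{c, e, g}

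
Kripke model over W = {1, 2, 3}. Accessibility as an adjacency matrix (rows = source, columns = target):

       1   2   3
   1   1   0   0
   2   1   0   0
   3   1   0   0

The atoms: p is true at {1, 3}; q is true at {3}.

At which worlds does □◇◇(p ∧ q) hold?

1: successors {1}; ◇◇(p ∧ q) there: 1:F. ✗
2: successors {1}; ◇◇(p ∧ q) there: 1:F. ✗
3: successors {1}; ◇◇(p ∧ q) there: 1:F. ✗

∅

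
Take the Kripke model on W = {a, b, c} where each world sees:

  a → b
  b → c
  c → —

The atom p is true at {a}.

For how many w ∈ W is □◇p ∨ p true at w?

a: □◇p is F, p is T. ✓
b: □◇p is F, p is F. ✗
c: □◇p is T, p is F. ✓
Satisfying worlds: {a, c}.

2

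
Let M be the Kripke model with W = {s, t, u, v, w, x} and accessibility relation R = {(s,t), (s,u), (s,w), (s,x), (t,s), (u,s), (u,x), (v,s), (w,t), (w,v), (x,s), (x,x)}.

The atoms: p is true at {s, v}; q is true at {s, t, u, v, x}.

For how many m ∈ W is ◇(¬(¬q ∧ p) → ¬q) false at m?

5

s: successors {t, u, w, x}; ¬(¬q ∧ p) → ¬q there: t:F, u:F, w:T, x:F. ✓
t: successors {s}; ¬(¬q ∧ p) → ¬q there: s:F. ✗
u: successors {s, x}; ¬(¬q ∧ p) → ¬q there: s:F, x:F. ✗
v: successors {s}; ¬(¬q ∧ p) → ¬q there: s:F. ✗
w: successors {t, v}; ¬(¬q ∧ p) → ¬q there: t:F, v:F. ✗
x: successors {s, x}; ¬(¬q ∧ p) → ¬q there: s:F, x:F. ✗
Satisfying worlds: {s}.
So ◇(¬(¬q ∧ p) → ¬q) fails at the other 5 worlds.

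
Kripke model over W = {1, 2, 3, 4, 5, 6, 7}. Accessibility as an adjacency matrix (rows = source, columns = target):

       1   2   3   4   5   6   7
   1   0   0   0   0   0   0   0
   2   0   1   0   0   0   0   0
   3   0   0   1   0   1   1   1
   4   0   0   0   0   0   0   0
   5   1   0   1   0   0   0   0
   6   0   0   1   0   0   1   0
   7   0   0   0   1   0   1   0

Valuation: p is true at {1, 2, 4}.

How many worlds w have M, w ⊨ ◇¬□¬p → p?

6

1: ◇¬□¬p is F, p is T. ✓
2: ◇¬□¬p is T, p is T. ✓
3: ◇¬□¬p is T, p is F. ✗
4: ◇¬□¬p is F, p is T. ✓
5: ◇¬□¬p is F, p is F. ✓
6: ◇¬□¬p is F, p is F. ✓
7: ◇¬□¬p is F, p is F. ✓
Satisfying worlds: {1, 2, 4, 5, 6, 7}.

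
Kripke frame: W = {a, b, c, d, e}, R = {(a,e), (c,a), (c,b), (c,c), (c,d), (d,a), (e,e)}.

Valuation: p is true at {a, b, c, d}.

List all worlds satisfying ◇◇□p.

{c}

a: successors {e}; ◇□p there: e:F. ✗
b: no successors, so ◇◇□p fails. ✗
c: successors {a, b, c, d}; ◇□p there: a:F, b:F, c:T, d:F. ✓
d: successors {a}; ◇□p there: a:F. ✗
e: successors {e}; ◇□p there: e:F. ✗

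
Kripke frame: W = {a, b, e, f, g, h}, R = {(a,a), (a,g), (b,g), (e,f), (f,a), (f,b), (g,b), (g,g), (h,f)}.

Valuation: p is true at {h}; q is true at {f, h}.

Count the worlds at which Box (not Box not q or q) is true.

a: successors {a, g}; not Box not q or q there: a:F, g:F. ✗
b: successors {g}; not Box not q or q there: g:F. ✗
e: successors {f}; not Box not q or q there: f:T. ✓
f: successors {a, b}; not Box not q or q there: a:F, b:F. ✗
g: successors {b, g}; not Box not q or q there: b:F, g:F. ✗
h: successors {f}; not Box not q or q there: f:T. ✓
Satisfying worlds: {e, h}.

2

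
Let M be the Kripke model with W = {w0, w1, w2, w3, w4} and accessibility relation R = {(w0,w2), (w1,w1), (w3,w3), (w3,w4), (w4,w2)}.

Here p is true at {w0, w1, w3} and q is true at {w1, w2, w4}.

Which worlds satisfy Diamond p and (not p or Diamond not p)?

{w3}

w0: Diamond p is F, not p or Diamond not p is T. ✗
w1: Diamond p is T, not p or Diamond not p is F. ✗
w2: Diamond p is F, not p or Diamond not p is T. ✗
w3: Diamond p is T, not p or Diamond not p is T. ✓
w4: Diamond p is F, not p or Diamond not p is T. ✗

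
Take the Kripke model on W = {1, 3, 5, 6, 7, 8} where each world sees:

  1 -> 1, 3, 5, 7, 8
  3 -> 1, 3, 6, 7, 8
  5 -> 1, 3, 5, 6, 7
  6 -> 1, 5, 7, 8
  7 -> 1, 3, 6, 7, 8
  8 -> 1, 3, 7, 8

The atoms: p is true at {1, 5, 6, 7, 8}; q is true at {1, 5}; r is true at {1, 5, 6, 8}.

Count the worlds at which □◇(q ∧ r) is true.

1: successors {1, 3, 5, 7, 8}; ◇(q ∧ r) there: 1:T, 3:T, 5:T, 7:T, 8:T. ✓
3: successors {1, 3, 6, 7, 8}; ◇(q ∧ r) there: 1:T, 3:T, 6:T, 7:T, 8:T. ✓
5: successors {1, 3, 5, 6, 7}; ◇(q ∧ r) there: 1:T, 3:T, 5:T, 6:T, 7:T. ✓
6: successors {1, 5, 7, 8}; ◇(q ∧ r) there: 1:T, 5:T, 7:T, 8:T. ✓
7: successors {1, 3, 6, 7, 8}; ◇(q ∧ r) there: 1:T, 3:T, 6:T, 7:T, 8:T. ✓
8: successors {1, 3, 7, 8}; ◇(q ∧ r) there: 1:T, 3:T, 7:T, 8:T. ✓
Satisfying worlds: {1, 3, 5, 6, 7, 8}.

6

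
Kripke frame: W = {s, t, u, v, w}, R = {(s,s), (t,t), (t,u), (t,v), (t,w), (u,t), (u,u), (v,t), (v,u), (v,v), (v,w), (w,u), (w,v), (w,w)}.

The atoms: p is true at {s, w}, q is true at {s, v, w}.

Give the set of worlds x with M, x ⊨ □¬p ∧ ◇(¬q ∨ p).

{u}

s: □¬p is F, ◇(¬q ∨ p) is T. ✗
t: □¬p is F, ◇(¬q ∨ p) is T. ✗
u: □¬p is T, ◇(¬q ∨ p) is T. ✓
v: □¬p is F, ◇(¬q ∨ p) is T. ✗
w: □¬p is F, ◇(¬q ∨ p) is T. ✗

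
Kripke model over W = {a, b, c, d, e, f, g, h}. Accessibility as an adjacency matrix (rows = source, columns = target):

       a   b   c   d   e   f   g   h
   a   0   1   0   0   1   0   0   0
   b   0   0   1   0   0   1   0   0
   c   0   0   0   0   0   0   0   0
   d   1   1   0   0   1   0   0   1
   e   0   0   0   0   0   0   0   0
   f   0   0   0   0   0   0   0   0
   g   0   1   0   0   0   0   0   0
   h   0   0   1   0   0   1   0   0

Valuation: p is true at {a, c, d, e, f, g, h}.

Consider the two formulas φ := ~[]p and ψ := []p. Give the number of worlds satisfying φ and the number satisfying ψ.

For ~[]p:
a: []p is F. ✓
b: []p is T. ✗
c: []p is T. ✗
d: []p is F. ✓
e: []p is T. ✗
f: []p is T. ✗
g: []p is F. ✓
h: []p is T. ✗
— 3 worlds.
For []p:
a: successors {b, e}; p there: b:F, e:T. ✗
b: successors {c, f}; p there: c:T, f:T. ✓
c: no successors, so []p holds vacuously. ✓
d: successors {a, b, e, h}; p there: a:T, b:F, e:T, h:T. ✗
e: no successors, so []p holds vacuously. ✓
f: no successors, so []p holds vacuously. ✓
g: successors {b}; p there: b:F. ✗
h: successors {c, f}; p there: c:T, f:T. ✓
— 5 worlds.

3 and 5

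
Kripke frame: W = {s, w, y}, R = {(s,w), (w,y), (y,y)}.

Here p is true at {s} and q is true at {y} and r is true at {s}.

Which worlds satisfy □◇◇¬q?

s: successors {w}; ◇◇¬q there: w:F. ✗
w: successors {y}; ◇◇¬q there: y:F. ✗
y: successors {y}; ◇◇¬q there: y:F. ✗

∅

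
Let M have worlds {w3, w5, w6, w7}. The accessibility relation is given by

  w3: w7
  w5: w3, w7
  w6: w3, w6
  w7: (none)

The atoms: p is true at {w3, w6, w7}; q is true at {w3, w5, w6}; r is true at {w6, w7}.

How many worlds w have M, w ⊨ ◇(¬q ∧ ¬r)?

0

w3: successors {w7}; ¬q ∧ ¬r there: w7:F. ✗
w5: successors {w3, w7}; ¬q ∧ ¬r there: w3:F, w7:F. ✗
w6: successors {w3, w6}; ¬q ∧ ¬r there: w3:F, w6:F. ✗
w7: no successors, so ◇(¬q ∧ ¬r) fails. ✗
Satisfying worlds: ∅.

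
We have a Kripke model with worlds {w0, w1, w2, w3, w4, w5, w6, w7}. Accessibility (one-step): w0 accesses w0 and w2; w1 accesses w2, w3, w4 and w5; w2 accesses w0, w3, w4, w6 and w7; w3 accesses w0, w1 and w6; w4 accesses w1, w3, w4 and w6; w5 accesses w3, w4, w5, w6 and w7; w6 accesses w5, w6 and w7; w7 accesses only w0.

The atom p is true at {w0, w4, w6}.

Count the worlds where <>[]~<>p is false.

8

w0: successors {w0, w2}; []~<>p there: w0:F, w2:F. ✗
w1: successors {w2, w3, w4, w5}; []~<>p there: w2:F, w3:F, w4:F, w5:F. ✗
w2: successors {w0, w3, w4, w6, w7}; []~<>p there: w0:F, w3:F, w4:F, w6:F, w7:F. ✗
w3: successors {w0, w1, w6}; []~<>p there: w0:F, w1:F, w6:F. ✗
w4: successors {w1, w3, w4, w6}; []~<>p there: w1:F, w3:F, w4:F, w6:F. ✗
w5: successors {w3, w4, w5, w6, w7}; []~<>p there: w3:F, w4:F, w5:F, w6:F, w7:F. ✗
w6: successors {w5, w6, w7}; []~<>p there: w5:F, w6:F, w7:F. ✗
w7: successors {w0}; []~<>p there: w0:F. ✗
Satisfying worlds: ∅.
So <>[]~<>p fails at the other 8 worlds.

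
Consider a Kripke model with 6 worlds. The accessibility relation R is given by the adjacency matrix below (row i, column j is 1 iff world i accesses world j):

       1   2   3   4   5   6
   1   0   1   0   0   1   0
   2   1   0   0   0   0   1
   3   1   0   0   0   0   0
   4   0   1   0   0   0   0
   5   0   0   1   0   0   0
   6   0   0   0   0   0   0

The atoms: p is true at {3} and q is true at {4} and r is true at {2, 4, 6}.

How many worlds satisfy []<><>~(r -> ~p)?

1: successors {2, 5}; <><>~(r -> ~p) there: 2:F, 5:F. ✗
2: successors {1, 6}; <><>~(r -> ~p) there: 1:F, 6:F. ✗
3: successors {1}; <><>~(r -> ~p) there: 1:F. ✗
4: successors {2}; <><>~(r -> ~p) there: 2:F. ✗
5: successors {3}; <><>~(r -> ~p) there: 3:F. ✗
6: no successors, so []<><>~(r -> ~p) holds vacuously. ✓
Satisfying worlds: {6}.

1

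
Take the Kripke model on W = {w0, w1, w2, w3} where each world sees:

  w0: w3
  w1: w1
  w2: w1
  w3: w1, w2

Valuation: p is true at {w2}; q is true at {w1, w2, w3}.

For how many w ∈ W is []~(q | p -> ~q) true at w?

w0: successors {w3}; ~(q | p -> ~q) there: w3:T. ✓
w1: successors {w1}; ~(q | p -> ~q) there: w1:T. ✓
w2: successors {w1}; ~(q | p -> ~q) there: w1:T. ✓
w3: successors {w1, w2}; ~(q | p -> ~q) there: w1:T, w2:T. ✓
Satisfying worlds: {w0, w1, w2, w3}.

4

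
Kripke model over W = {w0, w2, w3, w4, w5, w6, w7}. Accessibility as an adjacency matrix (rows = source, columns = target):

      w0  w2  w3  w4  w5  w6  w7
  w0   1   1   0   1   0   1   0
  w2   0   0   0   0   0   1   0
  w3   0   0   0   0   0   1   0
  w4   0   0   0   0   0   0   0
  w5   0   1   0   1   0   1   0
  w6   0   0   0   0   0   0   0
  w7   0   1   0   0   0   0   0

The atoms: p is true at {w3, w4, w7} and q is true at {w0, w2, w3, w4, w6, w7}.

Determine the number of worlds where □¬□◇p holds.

3

w0: successors {w0, w2, w4, w6}; ¬□◇p there: w0:T, w2:T, w4:F, w6:F. ✗
w2: successors {w6}; ¬□◇p there: w6:F. ✗
w3: successors {w6}; ¬□◇p there: w6:F. ✗
w4: no successors, so □¬□◇p holds vacuously. ✓
w5: successors {w2, w4, w6}; ¬□◇p there: w2:T, w4:F, w6:F. ✗
w6: no successors, so □¬□◇p holds vacuously. ✓
w7: successors {w2}; ¬□◇p there: w2:T. ✓
Satisfying worlds: {w4, w6, w7}.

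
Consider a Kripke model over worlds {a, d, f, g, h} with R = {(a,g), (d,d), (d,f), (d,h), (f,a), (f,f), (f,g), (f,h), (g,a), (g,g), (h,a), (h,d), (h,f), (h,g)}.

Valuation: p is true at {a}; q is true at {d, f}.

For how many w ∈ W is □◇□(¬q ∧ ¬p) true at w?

1

a: successors {g}; ◇□(¬q ∧ ¬p) there: g:T. ✓
d: successors {d, f, h}; ◇□(¬q ∧ ¬p) there: d:F, f:T, h:T. ✗
f: successors {a, f, g, h}; ◇□(¬q ∧ ¬p) there: a:F, f:T, g:T, h:T. ✗
g: successors {a, g}; ◇□(¬q ∧ ¬p) there: a:F, g:T. ✗
h: successors {a, d, f, g}; ◇□(¬q ∧ ¬p) there: a:F, d:F, f:T, g:T. ✗
Satisfying worlds: {a}.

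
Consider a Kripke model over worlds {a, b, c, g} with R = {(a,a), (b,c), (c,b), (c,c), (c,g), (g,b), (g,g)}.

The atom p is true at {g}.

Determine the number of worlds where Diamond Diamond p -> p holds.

a: Diamond Diamond p is F, p is F. ✓
b: Diamond Diamond p is T, p is F. ✗
c: Diamond Diamond p is T, p is F. ✗
g: Diamond Diamond p is T, p is T. ✓
Satisfying worlds: {a, g}.

2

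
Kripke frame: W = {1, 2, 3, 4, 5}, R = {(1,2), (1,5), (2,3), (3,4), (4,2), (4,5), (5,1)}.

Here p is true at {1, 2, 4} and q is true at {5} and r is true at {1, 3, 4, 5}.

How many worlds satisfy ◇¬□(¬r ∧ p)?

1: successors {2, 5}; ¬□(¬r ∧ p) there: 2:T, 5:T. ✓
2: successors {3}; ¬□(¬r ∧ p) there: 3:T. ✓
3: successors {4}; ¬□(¬r ∧ p) there: 4:T. ✓
4: successors {2, 5}; ¬□(¬r ∧ p) there: 2:T, 5:T. ✓
5: successors {1}; ¬□(¬r ∧ p) there: 1:T. ✓
Satisfying worlds: {1, 2, 3, 4, 5}.

5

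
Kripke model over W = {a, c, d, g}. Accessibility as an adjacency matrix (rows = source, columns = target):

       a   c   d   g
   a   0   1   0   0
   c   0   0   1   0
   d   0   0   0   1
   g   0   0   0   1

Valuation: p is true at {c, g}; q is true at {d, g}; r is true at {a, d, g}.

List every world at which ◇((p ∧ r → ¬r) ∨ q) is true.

{a, c, d, g}

a: successors {c}; (p ∧ r → ¬r) ∨ q there: c:T. ✓
c: successors {d}; (p ∧ r → ¬r) ∨ q there: d:T. ✓
d: successors {g}; (p ∧ r → ¬r) ∨ q there: g:T. ✓
g: successors {g}; (p ∧ r → ¬r) ∨ q there: g:T. ✓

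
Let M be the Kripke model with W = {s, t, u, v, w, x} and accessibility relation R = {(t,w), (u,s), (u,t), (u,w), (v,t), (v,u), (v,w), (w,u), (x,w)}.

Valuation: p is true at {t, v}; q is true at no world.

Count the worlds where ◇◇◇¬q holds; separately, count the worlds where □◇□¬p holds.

For ◇◇◇¬q:
s: no successors, so ◇◇◇¬q fails. ✗
t: successors {w}; ◇◇¬q there: w:T. ✓
u: successors {s, t, w}; ◇◇¬q there: s:F, t:T, w:T. ✓
v: successors {t, u, w}; ◇◇¬q there: t:T, u:T, w:T. ✓
w: successors {u}; ◇◇¬q there: u:T. ✓
x: successors {w}; ◇◇¬q there: w:T. ✓
— 5 worlds.
For □◇□¬p:
s: no successors, so □◇□¬p holds vacuously. ✓
t: successors {w}; ◇□¬p there: w:F. ✗
u: successors {s, t, w}; ◇□¬p there: s:F, t:T, w:F. ✗
v: successors {t, u, w}; ◇□¬p there: t:T, u:T, w:F. ✗
w: successors {u}; ◇□¬p there: u:T. ✓
x: successors {w}; ◇□¬p there: w:F. ✗
— 2 worlds.

5 and 2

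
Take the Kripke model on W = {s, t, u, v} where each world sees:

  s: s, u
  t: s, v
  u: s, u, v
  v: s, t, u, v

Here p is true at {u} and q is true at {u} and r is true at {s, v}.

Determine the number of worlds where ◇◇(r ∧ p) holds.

0

s: successors {s, u}; ◇(r ∧ p) there: s:F, u:F. ✗
t: successors {s, v}; ◇(r ∧ p) there: s:F, v:F. ✗
u: successors {s, u, v}; ◇(r ∧ p) there: s:F, u:F, v:F. ✗
v: successors {s, t, u, v}; ◇(r ∧ p) there: s:F, t:F, u:F, v:F. ✗
Satisfying worlds: ∅.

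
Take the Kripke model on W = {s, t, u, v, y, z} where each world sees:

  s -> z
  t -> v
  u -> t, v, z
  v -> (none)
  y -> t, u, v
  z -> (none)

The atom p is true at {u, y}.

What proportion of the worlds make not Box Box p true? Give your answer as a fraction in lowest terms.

1/3

s: Box Box p is T. ✗
t: Box Box p is T. ✗
u: Box Box p is F. ✓
v: Box Box p is T. ✗
y: Box Box p is F. ✓
z: Box Box p is T. ✗
That's 2 of 6 worlds, so 2/6 = 1/3.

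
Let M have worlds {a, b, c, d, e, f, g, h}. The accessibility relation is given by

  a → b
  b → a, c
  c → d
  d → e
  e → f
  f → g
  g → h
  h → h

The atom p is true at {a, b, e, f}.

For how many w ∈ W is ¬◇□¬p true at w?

a: ◇□¬p is F. ✓
b: ◇□¬p is T. ✗
c: ◇□¬p is F. ✓
d: ◇□¬p is F. ✓
e: ◇□¬p is T. ✗
f: ◇□¬p is T. ✗
g: ◇□¬p is T. ✗
h: ◇□¬p is T. ✗
Satisfying worlds: {a, c, d}.

3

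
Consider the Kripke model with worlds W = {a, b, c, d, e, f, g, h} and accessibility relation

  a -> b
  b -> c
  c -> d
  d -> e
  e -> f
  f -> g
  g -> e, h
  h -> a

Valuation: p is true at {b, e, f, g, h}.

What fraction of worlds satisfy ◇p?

5/8

a: successors {b}; p there: b:T. ✓
b: successors {c}; p there: c:F. ✗
c: successors {d}; p there: d:F. ✗
d: successors {e}; p there: e:T. ✓
e: successors {f}; p there: f:T. ✓
f: successors {g}; p there: g:T. ✓
g: successors {e, h}; p there: e:T, h:T. ✓
h: successors {a}; p there: a:F. ✗
That's 5 of 8 worlds, so 5/8.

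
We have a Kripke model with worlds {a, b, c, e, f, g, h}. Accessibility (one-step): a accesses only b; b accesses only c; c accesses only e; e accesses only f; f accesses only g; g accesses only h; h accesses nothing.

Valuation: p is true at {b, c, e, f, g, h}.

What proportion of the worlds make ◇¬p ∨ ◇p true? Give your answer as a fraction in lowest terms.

a: ◇¬p is F, ◇p is T. ✓
b: ◇¬p is F, ◇p is T. ✓
c: ◇¬p is F, ◇p is T. ✓
e: ◇¬p is F, ◇p is T. ✓
f: ◇¬p is F, ◇p is T. ✓
g: ◇¬p is F, ◇p is T. ✓
h: ◇¬p is F, ◇p is F. ✗
That's 6 of 7 worlds, so 6/7.

6/7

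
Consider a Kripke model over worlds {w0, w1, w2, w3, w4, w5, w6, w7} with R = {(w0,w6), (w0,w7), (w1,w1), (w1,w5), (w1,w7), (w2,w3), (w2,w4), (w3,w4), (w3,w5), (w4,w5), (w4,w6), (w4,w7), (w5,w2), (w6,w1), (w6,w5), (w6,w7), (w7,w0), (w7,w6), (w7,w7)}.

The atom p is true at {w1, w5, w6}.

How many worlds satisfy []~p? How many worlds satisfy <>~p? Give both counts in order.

For []~p:
w0: successors {w6, w7}; ~p there: w6:F, w7:T. ✗
w1: successors {w1, w5, w7}; ~p there: w1:F, w5:F, w7:T. ✗
w2: successors {w3, w4}; ~p there: w3:T, w4:T. ✓
w3: successors {w4, w5}; ~p there: w4:T, w5:F. ✗
w4: successors {w5, w6, w7}; ~p there: w5:F, w6:F, w7:T. ✗
w5: successors {w2}; ~p there: w2:T. ✓
w6: successors {w1, w5, w7}; ~p there: w1:F, w5:F, w7:T. ✗
w7: successors {w0, w6, w7}; ~p there: w0:T, w6:F, w7:T. ✗
— 2 worlds.
For <>~p:
w0: successors {w6, w7}; ~p there: w6:F, w7:T. ✓
w1: successors {w1, w5, w7}; ~p there: w1:F, w5:F, w7:T. ✓
w2: successors {w3, w4}; ~p there: w3:T, w4:T. ✓
w3: successors {w4, w5}; ~p there: w4:T, w5:F. ✓
w4: successors {w5, w6, w7}; ~p there: w5:F, w6:F, w7:T. ✓
w5: successors {w2}; ~p there: w2:T. ✓
w6: successors {w1, w5, w7}; ~p there: w1:F, w5:F, w7:T. ✓
w7: successors {w0, w6, w7}; ~p there: w0:T, w6:F, w7:T. ✓
— 8 worlds.

2 and 8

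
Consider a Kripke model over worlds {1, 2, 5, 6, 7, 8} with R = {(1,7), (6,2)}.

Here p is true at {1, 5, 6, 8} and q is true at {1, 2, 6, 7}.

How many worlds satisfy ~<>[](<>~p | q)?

1: <>[](<>~p | q) is T. ✗
2: <>[](<>~p | q) is F. ✓
5: <>[](<>~p | q) is F. ✓
6: <>[](<>~p | q) is T. ✗
7: <>[](<>~p | q) is F. ✓
8: <>[](<>~p | q) is F. ✓
Satisfying worlds: {2, 5, 7, 8}.

4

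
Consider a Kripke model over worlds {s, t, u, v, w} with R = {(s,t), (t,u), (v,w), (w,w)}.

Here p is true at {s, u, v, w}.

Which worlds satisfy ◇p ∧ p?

s: ◇p is F, p is T. ✗
t: ◇p is T, p is F. ✗
u: ◇p is F, p is T. ✗
v: ◇p is T, p is T. ✓
w: ◇p is T, p is T. ✓

{v, w}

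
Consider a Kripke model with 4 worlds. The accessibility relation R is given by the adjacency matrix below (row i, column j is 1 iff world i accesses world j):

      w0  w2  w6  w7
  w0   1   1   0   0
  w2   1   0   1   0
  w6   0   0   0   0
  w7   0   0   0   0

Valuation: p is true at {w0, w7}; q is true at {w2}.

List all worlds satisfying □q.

w0: successors {w0, w2}; q there: w0:F, w2:T. ✗
w2: successors {w0, w6}; q there: w0:F, w6:F. ✗
w6: no successors, so □q holds vacuously. ✓
w7: no successors, so □q holds vacuously. ✓

{w6, w7}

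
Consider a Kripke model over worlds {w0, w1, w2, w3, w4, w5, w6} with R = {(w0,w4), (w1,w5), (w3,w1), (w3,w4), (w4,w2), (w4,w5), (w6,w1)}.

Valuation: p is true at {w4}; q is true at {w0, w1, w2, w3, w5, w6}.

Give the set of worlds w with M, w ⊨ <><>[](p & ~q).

{w0, w3, w6}

w0: successors {w4}; <>[](p & ~q) there: w4:T. ✓
w1: successors {w5}; <>[](p & ~q) there: w5:F. ✗
w2: no successors, so <><>[](p & ~q) fails. ✗
w3: successors {w1, w4}; <>[](p & ~q) there: w1:T, w4:T. ✓
w4: successors {w2, w5}; <>[](p & ~q) there: w2:F, w5:F. ✗
w5: no successors, so <><>[](p & ~q) fails. ✗
w6: successors {w1}; <>[](p & ~q) there: w1:T. ✓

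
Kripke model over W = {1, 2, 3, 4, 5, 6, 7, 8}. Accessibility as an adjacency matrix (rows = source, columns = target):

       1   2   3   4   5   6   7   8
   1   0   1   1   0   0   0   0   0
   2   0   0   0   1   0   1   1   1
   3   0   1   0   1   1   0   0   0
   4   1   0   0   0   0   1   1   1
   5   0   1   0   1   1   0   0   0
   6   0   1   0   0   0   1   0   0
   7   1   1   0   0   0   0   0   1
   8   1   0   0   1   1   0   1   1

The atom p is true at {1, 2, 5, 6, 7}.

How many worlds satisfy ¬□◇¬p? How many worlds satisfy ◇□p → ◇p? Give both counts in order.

For ¬□◇¬p:
1: □◇¬p is T. ✗
2: □◇¬p is F. ✓
3: □◇¬p is T. ✗
4: □◇¬p is F. ✓
5: □◇¬p is T. ✗
6: □◇¬p is F. ✓
7: □◇¬p is T. ✗
8: □◇¬p is T. ✗
— 3 worlds.
For ◇□p → ◇p:
1: ◇□p is F, ◇p is T. ✓
2: ◇□p is T, ◇p is T. ✓
3: ◇□p is F, ◇p is T. ✓
4: ◇□p is T, ◇p is T. ✓
5: ◇□p is F, ◇p is T. ✓
6: ◇□p is T, ◇p is T. ✓
7: ◇□p is F, ◇p is T. ✓
8: ◇□p is F, ◇p is T. ✓
— 8 worlds.

3 and 8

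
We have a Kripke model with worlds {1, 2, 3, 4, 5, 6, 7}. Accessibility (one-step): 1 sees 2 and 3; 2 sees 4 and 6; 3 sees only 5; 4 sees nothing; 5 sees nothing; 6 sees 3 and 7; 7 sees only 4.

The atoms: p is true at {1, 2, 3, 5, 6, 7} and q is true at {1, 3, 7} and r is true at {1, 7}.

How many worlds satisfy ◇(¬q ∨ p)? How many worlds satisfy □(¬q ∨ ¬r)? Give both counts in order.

5 and 6

For ◇(¬q ∨ p):
1: successors {2, 3}; ¬q ∨ p there: 2:T, 3:T. ✓
2: successors {4, 6}; ¬q ∨ p there: 4:T, 6:T. ✓
3: successors {5}; ¬q ∨ p there: 5:T. ✓
4: no successors, so ◇(¬q ∨ p) fails. ✗
5: no successors, so ◇(¬q ∨ p) fails. ✗
6: successors {3, 7}; ¬q ∨ p there: 3:T, 7:T. ✓
7: successors {4}; ¬q ∨ p there: 4:T. ✓
— 5 worlds.
For □(¬q ∨ ¬r):
1: successors {2, 3}; ¬q ∨ ¬r there: 2:T, 3:T. ✓
2: successors {4, 6}; ¬q ∨ ¬r there: 4:T, 6:T. ✓
3: successors {5}; ¬q ∨ ¬r there: 5:T. ✓
4: no successors, so □(¬q ∨ ¬r) holds vacuously. ✓
5: no successors, so □(¬q ∨ ¬r) holds vacuously. ✓
6: successors {3, 7}; ¬q ∨ ¬r there: 3:T, 7:F. ✗
7: successors {4}; ¬q ∨ ¬r there: 4:T. ✓
— 6 worlds.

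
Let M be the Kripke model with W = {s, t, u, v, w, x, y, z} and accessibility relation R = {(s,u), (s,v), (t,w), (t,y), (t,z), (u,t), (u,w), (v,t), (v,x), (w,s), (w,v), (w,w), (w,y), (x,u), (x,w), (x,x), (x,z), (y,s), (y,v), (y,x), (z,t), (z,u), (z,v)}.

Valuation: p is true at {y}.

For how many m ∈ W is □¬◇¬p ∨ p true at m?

s: □¬◇¬p is F, p is F. ✗
t: □¬◇¬p is F, p is F. ✗
u: □¬◇¬p is F, p is F. ✗
v: □¬◇¬p is F, p is F. ✗
w: □¬◇¬p is F, p is F. ✗
x: □¬◇¬p is F, p is F. ✗
y: □¬◇¬p is F, p is T. ✓
z: □¬◇¬p is F, p is F. ✗
Satisfying worlds: {y}.

1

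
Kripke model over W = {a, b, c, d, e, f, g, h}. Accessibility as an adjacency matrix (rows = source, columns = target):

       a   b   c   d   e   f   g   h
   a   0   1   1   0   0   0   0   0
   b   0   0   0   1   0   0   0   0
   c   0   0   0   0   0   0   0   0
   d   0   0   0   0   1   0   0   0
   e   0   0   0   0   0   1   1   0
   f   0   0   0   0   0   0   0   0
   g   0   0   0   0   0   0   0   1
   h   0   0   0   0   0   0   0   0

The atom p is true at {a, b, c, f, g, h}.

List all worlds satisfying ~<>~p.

a: <>~p is F. ✓
b: <>~p is T. ✗
c: <>~p is F. ✓
d: <>~p is T. ✗
e: <>~p is F. ✓
f: <>~p is F. ✓
g: <>~p is F. ✓
h: <>~p is F. ✓

{a, c, e, f, g, h}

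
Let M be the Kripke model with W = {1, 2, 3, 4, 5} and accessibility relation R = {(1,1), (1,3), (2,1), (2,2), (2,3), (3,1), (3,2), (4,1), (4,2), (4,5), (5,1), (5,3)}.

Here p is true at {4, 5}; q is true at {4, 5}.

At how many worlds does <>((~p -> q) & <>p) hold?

1: successors {1, 3}; (~p -> q) & <>p there: 1:F, 3:F. ✗
2: successors {1, 2, 3}; (~p -> q) & <>p there: 1:F, 2:F, 3:F. ✗
3: successors {1, 2}; (~p -> q) & <>p there: 1:F, 2:F. ✗
4: successors {1, 2, 5}; (~p -> q) & <>p there: 1:F, 2:F, 5:F. ✗
5: successors {1, 3}; (~p -> q) & <>p there: 1:F, 3:F. ✗
Satisfying worlds: ∅.

0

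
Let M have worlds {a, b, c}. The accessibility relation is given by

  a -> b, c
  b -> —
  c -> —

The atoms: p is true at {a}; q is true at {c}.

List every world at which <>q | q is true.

a: <>q is T, q is F. ✓
b: <>q is F, q is F. ✗
c: <>q is F, q is T. ✓

{a, c}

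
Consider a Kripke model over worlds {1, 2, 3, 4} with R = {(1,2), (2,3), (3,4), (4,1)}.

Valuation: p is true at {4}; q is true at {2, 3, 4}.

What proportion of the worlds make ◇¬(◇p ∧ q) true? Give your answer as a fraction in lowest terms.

1: successors {2}; ¬(◇p ∧ q) there: 2:T. ✓
2: successors {3}; ¬(◇p ∧ q) there: 3:F. ✗
3: successors {4}; ¬(◇p ∧ q) there: 4:T. ✓
4: successors {1}; ¬(◇p ∧ q) there: 1:T. ✓
That's 3 of 4 worlds, so 3/4.

3/4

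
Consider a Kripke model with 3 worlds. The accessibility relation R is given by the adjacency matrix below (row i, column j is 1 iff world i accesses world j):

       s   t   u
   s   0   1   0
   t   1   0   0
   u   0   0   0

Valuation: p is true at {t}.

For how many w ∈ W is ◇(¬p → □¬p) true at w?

s: successors {t}; ¬p → □¬p there: t:T. ✓
t: successors {s}; ¬p → □¬p there: s:F. ✗
u: no successors, so ◇(¬p → □¬p) fails. ✗
Satisfying worlds: {s}.

1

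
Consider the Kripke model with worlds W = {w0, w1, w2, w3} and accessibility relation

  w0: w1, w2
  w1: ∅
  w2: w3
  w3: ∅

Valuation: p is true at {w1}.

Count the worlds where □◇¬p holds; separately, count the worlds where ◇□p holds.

2 and 2

For □◇¬p:
w0: successors {w1, w2}; ◇¬p there: w1:F, w2:T. ✗
w1: no successors, so □◇¬p holds vacuously. ✓
w2: successors {w3}; ◇¬p there: w3:F. ✗
w3: no successors, so □◇¬p holds vacuously. ✓
— 2 worlds.
For ◇□p:
w0: successors {w1, w2}; □p there: w1:T, w2:F. ✓
w1: no successors, so ◇□p fails. ✗
w2: successors {w3}; □p there: w3:T. ✓
w3: no successors, so ◇□p fails. ✗
— 2 worlds.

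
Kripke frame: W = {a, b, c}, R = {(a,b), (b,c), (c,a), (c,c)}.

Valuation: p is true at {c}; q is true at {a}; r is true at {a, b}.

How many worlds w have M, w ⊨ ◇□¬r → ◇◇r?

a: ◇□¬r is T, ◇◇r is F. ✗
b: ◇□¬r is F, ◇◇r is T. ✓
c: ◇□¬r is F, ◇◇r is T. ✓
Satisfying worlds: {b, c}.

2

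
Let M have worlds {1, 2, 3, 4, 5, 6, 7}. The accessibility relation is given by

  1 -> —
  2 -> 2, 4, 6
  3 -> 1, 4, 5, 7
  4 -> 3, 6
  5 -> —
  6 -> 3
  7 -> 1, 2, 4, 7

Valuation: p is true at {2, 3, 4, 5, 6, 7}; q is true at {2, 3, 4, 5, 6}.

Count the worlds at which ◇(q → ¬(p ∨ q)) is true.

1: no successors, so ◇(q → ¬(p ∨ q)) fails. ✗
2: successors {2, 4, 6}; q → ¬(p ∨ q) there: 2:F, 4:F, 6:F. ✗
3: successors {1, 4, 5, 7}; q → ¬(p ∨ q) there: 1:T, 4:F, 5:F, 7:T. ✓
4: successors {3, 6}; q → ¬(p ∨ q) there: 3:F, 6:F. ✗
5: no successors, so ◇(q → ¬(p ∨ q)) fails. ✗
6: successors {3}; q → ¬(p ∨ q) there: 3:F. ✗
7: successors {1, 2, 4, 7}; q → ¬(p ∨ q) there: 1:T, 2:F, 4:F, 7:T. ✓
Satisfying worlds: {3, 7}.

2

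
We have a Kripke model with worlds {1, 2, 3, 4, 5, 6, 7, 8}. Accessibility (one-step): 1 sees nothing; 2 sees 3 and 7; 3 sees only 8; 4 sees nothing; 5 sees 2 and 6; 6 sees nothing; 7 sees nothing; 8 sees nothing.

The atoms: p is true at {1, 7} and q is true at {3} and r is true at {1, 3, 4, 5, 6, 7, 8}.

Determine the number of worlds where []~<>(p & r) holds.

7

1: no successors, so []~<>(p & r) holds vacuously. ✓
2: successors {3, 7}; ~<>(p & r) there: 3:T, 7:T. ✓
3: successors {8}; ~<>(p & r) there: 8:T. ✓
4: no successors, so []~<>(p & r) holds vacuously. ✓
5: successors {2, 6}; ~<>(p & r) there: 2:F, 6:T. ✗
6: no successors, so []~<>(p & r) holds vacuously. ✓
7: no successors, so []~<>(p & r) holds vacuously. ✓
8: no successors, so []~<>(p & r) holds vacuously. ✓
Satisfying worlds: {1, 2, 3, 4, 6, 7, 8}.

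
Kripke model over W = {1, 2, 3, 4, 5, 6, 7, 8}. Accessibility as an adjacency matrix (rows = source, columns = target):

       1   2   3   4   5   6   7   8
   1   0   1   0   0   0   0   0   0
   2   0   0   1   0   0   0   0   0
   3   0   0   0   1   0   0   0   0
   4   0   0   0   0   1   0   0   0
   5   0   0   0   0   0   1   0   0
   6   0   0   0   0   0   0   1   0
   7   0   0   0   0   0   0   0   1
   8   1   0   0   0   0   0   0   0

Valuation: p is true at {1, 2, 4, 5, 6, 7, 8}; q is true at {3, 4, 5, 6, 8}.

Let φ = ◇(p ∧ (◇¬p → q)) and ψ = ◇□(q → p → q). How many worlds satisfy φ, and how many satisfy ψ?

6 and 8

For ◇(p ∧ (◇¬p → q)):
1: successors {2}; p ∧ (◇¬p → q) there: 2:F. ✗
2: successors {3}; p ∧ (◇¬p → q) there: 3:F. ✗
3: successors {4}; p ∧ (◇¬p → q) there: 4:T. ✓
4: successors {5}; p ∧ (◇¬p → q) there: 5:T. ✓
5: successors {6}; p ∧ (◇¬p → q) there: 6:T. ✓
6: successors {7}; p ∧ (◇¬p → q) there: 7:T. ✓
7: successors {8}; p ∧ (◇¬p → q) there: 8:T. ✓
8: successors {1}; p ∧ (◇¬p → q) there: 1:T. ✓
— 6 worlds.
For ◇□(q → p → q):
1: successors {2}; □(q → p → q) there: 2:T. ✓
2: successors {3}; □(q → p → q) there: 3:T. ✓
3: successors {4}; □(q → p → q) there: 4:T. ✓
4: successors {5}; □(q → p → q) there: 5:T. ✓
5: successors {6}; □(q → p → q) there: 6:T. ✓
6: successors {7}; □(q → p → q) there: 7:T. ✓
7: successors {8}; □(q → p → q) there: 8:T. ✓
8: successors {1}; □(q → p → q) there: 1:T. ✓
— 8 worlds.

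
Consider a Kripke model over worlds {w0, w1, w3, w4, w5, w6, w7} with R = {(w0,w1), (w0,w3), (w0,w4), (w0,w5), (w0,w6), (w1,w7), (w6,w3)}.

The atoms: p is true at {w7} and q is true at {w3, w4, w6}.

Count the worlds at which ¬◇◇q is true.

6

w0: ◇◇q is T. ✗
w1: ◇◇q is F. ✓
w3: ◇◇q is F. ✓
w4: ◇◇q is F. ✓
w5: ◇◇q is F. ✓
w6: ◇◇q is F. ✓
w7: ◇◇q is F. ✓
Satisfying worlds: {w1, w3, w4, w5, w6, w7}.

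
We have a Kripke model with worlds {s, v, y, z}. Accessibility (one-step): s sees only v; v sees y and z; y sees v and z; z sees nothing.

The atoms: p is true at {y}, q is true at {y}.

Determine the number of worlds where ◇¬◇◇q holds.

3

s: successors {v}; ¬◇◇q there: v:T. ✓
v: successors {y, z}; ¬◇◇q there: y:F, z:T. ✓
y: successors {v, z}; ¬◇◇q there: v:T, z:T. ✓
z: no successors, so ◇¬◇◇q fails. ✗
Satisfying worlds: {s, v, y}.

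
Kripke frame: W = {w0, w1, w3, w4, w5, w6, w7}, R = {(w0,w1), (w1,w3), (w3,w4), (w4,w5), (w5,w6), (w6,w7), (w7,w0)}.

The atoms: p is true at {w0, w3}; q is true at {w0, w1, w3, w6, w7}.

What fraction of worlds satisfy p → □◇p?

6/7

w0: p is T, □◇p is T. ✓
w1: p is F, □◇p is F. ✓
w3: p is T, □◇p is F. ✗
w4: p is F, □◇p is F. ✓
w5: p is F, □◇p is F. ✓
w6: p is F, □◇p is T. ✓
w7: p is F, □◇p is F. ✓
That's 6 of 7 worlds, so 6/7.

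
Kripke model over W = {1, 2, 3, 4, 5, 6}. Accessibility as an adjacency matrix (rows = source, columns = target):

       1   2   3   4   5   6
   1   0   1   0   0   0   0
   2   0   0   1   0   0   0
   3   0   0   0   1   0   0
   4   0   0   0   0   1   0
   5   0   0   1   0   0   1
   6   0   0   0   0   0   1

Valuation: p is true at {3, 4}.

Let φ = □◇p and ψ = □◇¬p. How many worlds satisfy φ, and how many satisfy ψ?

3 and 3

For □◇p:
1: successors {2}; ◇p there: 2:T. ✓
2: successors {3}; ◇p there: 3:T. ✓
3: successors {4}; ◇p there: 4:F. ✗
4: successors {5}; ◇p there: 5:T. ✓
5: successors {3, 6}; ◇p there: 3:T, 6:F. ✗
6: successors {6}; ◇p there: 6:F. ✗
— 3 worlds.
For □◇¬p:
1: successors {2}; ◇¬p there: 2:F. ✗
2: successors {3}; ◇¬p there: 3:F. ✗
3: successors {4}; ◇¬p there: 4:T. ✓
4: successors {5}; ◇¬p there: 5:T. ✓
5: successors {3, 6}; ◇¬p there: 3:F, 6:T. ✗
6: successors {6}; ◇¬p there: 6:T. ✓
— 3 worlds.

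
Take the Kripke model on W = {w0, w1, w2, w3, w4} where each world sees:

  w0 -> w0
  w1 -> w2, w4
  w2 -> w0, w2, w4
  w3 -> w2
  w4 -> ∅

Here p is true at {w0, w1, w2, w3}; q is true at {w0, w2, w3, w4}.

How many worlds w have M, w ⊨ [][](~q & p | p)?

w0: successors {w0}; [](~q & p | p) there: w0:T. ✓
w1: successors {w2, w4}; [](~q & p | p) there: w2:F, w4:T. ✗
w2: successors {w0, w2, w4}; [](~q & p | p) there: w0:T, w2:F, w4:T. ✗
w3: successors {w2}; [](~q & p | p) there: w2:F. ✗
w4: no successors, so [][](~q & p | p) holds vacuously. ✓
Satisfying worlds: {w0, w4}.

2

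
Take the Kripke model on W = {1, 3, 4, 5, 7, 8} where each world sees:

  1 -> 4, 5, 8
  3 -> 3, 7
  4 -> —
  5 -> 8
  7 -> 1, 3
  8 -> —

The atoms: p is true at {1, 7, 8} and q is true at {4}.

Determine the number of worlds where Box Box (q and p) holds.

1: successors {4, 5, 8}; Box (q and p) there: 4:T, 5:F, 8:T. ✗
3: successors {3, 7}; Box (q and p) there: 3:F, 7:F. ✗
4: no successors, so Box Box (q and p) holds vacuously. ✓
5: successors {8}; Box (q and p) there: 8:T. ✓
7: successors {1, 3}; Box (q and p) there: 1:F, 3:F. ✗
8: no successors, so Box Box (q and p) holds vacuously. ✓
Satisfying worlds: {4, 5, 8}.

3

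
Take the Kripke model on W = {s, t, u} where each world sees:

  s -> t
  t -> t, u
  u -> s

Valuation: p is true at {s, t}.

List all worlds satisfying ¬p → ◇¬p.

s: ¬p is F, ◇¬p is F. ✓
t: ¬p is F, ◇¬p is T. ✓
u: ¬p is T, ◇¬p is F. ✗

{s, t}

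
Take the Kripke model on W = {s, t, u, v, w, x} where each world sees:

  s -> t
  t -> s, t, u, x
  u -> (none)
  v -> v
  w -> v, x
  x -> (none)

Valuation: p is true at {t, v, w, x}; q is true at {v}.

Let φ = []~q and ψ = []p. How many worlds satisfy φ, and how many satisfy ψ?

4 and 5

For []~q:
s: successors {t}; ~q there: t:T. ✓
t: successors {s, t, u, x}; ~q there: s:T, t:T, u:T, x:T. ✓
u: no successors, so []~q holds vacuously. ✓
v: successors {v}; ~q there: v:F. ✗
w: successors {v, x}; ~q there: v:F, x:T. ✗
x: no successors, so []~q holds vacuously. ✓
— 4 worlds.
For []p:
s: successors {t}; p there: t:T. ✓
t: successors {s, t, u, x}; p there: s:F, t:T, u:F, x:T. ✗
u: no successors, so []p holds vacuously. ✓
v: successors {v}; p there: v:T. ✓
w: successors {v, x}; p there: v:T, x:T. ✓
x: no successors, so []p holds vacuously. ✓
— 5 worlds.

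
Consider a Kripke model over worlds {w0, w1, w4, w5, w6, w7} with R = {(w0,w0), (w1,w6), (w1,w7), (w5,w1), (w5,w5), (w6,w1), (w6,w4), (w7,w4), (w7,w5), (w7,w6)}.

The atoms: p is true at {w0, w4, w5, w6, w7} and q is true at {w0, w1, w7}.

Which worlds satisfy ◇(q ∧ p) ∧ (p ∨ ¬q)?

{w0}

w0: ◇(q ∧ p) is T, p ∨ ¬q is T. ✓
w1: ◇(q ∧ p) is T, p ∨ ¬q is F. ✗
w4: ◇(q ∧ p) is F, p ∨ ¬q is T. ✗
w5: ◇(q ∧ p) is F, p ∨ ¬q is T. ✗
w6: ◇(q ∧ p) is F, p ∨ ¬q is T. ✗
w7: ◇(q ∧ p) is F, p ∨ ¬q is T. ✗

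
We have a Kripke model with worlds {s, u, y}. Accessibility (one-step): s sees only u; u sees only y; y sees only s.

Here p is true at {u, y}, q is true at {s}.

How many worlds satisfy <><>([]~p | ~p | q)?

2

s: successors {u}; <>([]~p | ~p | q) there: u:T. ✓
u: successors {y}; <>([]~p | ~p | q) there: y:T. ✓
y: successors {s}; <>([]~p | ~p | q) there: s:F. ✗
Satisfying worlds: {s, u}.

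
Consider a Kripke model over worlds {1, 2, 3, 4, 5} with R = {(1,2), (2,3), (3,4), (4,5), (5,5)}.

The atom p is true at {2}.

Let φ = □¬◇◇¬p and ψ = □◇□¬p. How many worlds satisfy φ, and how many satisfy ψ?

For □¬◇◇¬p:
1: successors {2}; ¬◇◇¬p there: 2:F. ✗
2: successors {3}; ¬◇◇¬p there: 3:F. ✗
3: successors {4}; ¬◇◇¬p there: 4:F. ✗
4: successors {5}; ¬◇◇¬p there: 5:F. ✗
5: successors {5}; ¬◇◇¬p there: 5:F. ✗
— 0 worlds.
For □◇□¬p:
1: successors {2}; ◇□¬p there: 2:T. ✓
2: successors {3}; ◇□¬p there: 3:T. ✓
3: successors {4}; ◇□¬p there: 4:T. ✓
4: successors {5}; ◇□¬p there: 5:T. ✓
5: successors {5}; ◇□¬p there: 5:T. ✓
— 5 worlds.

0 and 5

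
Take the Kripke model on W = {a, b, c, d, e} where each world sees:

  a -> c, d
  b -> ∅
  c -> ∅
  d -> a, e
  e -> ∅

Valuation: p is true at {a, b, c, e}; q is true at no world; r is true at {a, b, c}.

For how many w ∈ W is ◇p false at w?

3

a: successors {c, d}; p there: c:T, d:F. ✓
b: no successors, so ◇p fails. ✗
c: no successors, so ◇p fails. ✗
d: successors {a, e}; p there: a:T, e:T. ✓
e: no successors, so ◇p fails. ✗
Satisfying worlds: {a, d}.
So ◇p fails at the other 3 worlds.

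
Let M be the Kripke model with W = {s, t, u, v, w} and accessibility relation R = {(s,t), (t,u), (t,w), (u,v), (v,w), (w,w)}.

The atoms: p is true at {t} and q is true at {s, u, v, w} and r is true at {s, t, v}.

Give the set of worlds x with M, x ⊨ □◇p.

∅

s: successors {t}; ◇p there: t:F. ✗
t: successors {u, w}; ◇p there: u:F, w:F. ✗
u: successors {v}; ◇p there: v:F. ✗
v: successors {w}; ◇p there: w:F. ✗
w: successors {w}; ◇p there: w:F. ✗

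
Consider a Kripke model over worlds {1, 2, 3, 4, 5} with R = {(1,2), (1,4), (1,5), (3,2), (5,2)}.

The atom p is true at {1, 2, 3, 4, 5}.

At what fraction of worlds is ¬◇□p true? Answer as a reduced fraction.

2/5

1: ◇□p is T. ✗
2: ◇□p is F. ✓
3: ◇□p is T. ✗
4: ◇□p is F. ✓
5: ◇□p is T. ✗
That's 2 of 5 worlds, so 2/5.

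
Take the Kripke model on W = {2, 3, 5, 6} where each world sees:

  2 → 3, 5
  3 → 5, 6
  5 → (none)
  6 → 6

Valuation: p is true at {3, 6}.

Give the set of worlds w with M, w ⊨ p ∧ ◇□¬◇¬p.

2: p is F, ◇□¬◇¬p is T. ✗
3: p is T, ◇□¬◇¬p is T. ✓
5: p is F, ◇□¬◇¬p is F. ✗
6: p is T, ◇□¬◇¬p is T. ✓

{3, 6}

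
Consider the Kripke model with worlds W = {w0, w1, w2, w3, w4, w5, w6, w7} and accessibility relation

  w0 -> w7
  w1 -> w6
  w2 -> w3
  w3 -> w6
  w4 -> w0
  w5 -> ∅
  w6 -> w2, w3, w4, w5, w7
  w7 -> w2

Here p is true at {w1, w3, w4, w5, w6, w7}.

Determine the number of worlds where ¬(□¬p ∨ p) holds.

w0: □¬p ∨ p is F. ✓
w1: □¬p ∨ p is T. ✗
w2: □¬p ∨ p is F. ✓
w3: □¬p ∨ p is T. ✗
w4: □¬p ∨ p is T. ✗
w5: □¬p ∨ p is T. ✗
w6: □¬p ∨ p is T. ✗
w7: □¬p ∨ p is T. ✗
Satisfying worlds: {w0, w2}.

2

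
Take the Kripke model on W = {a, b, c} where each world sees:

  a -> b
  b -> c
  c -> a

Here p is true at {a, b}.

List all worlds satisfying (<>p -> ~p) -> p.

{a, b}

a: <>p -> ~p is F, p is T. ✓
b: <>p -> ~p is T, p is T. ✓
c: <>p -> ~p is T, p is F. ✗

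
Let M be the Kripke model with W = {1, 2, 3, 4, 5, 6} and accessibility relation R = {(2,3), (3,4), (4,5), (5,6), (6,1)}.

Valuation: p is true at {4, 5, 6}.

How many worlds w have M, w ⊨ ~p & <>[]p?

1: ~p is T, <>[]p is F. ✗
2: ~p is T, <>[]p is T. ✓
3: ~p is T, <>[]p is T. ✓
4: ~p is F, <>[]p is T. ✗
5: ~p is F, <>[]p is F. ✗
6: ~p is F, <>[]p is T. ✗
Satisfying worlds: {2, 3}.

2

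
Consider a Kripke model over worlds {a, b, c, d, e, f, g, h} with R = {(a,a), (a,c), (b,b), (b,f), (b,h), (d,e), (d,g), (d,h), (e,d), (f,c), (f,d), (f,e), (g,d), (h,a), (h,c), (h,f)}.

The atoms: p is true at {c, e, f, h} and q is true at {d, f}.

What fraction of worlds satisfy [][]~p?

1/8

a: successors {a, c}; []~p there: a:F, c:T. ✗
b: successors {b, f, h}; []~p there: b:F, f:F, h:F. ✗
c: no successors, so [][]~p holds vacuously. ✓
d: successors {e, g, h}; []~p there: e:T, g:T, h:F. ✗
e: successors {d}; []~p there: d:F. ✗
f: successors {c, d, e}; []~p there: c:T, d:F, e:T. ✗
g: successors {d}; []~p there: d:F. ✗
h: successors {a, c, f}; []~p there: a:F, c:T, f:F. ✗
That's 1 of 8 worlds, so 1/8.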